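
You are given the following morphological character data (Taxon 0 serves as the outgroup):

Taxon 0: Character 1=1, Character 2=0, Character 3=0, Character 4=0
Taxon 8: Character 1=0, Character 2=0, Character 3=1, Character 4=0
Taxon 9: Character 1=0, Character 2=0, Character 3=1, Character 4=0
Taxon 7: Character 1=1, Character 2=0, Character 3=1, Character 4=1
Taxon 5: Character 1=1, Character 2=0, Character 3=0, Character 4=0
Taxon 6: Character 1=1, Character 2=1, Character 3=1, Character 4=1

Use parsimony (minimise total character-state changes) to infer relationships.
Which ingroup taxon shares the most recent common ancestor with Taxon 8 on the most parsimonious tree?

Taxon 9

Character polarity is set by the outgroup: the derived state is whichever differs from the outgroup's state, so for Character 1 the derived state is '0', and for the remaining characters it is '1'.
Character 1 (derived state '0') is shared by Taxon 8 and Taxon 9 — a synapomorphy uniting that clade.
Character 2 (derived state '1') is unique to Taxon 6 (autapomorphy; uninformative for grouping).
Character 3: derived state '1' in Taxon 6, Taxon 7, Taxon 8, and Taxon 9 only — synapomorphy for {Taxon 6, Taxon 7, Taxon 8, Taxon 9}.
Character 4: derived state '1' in Taxon 6 and Taxon 7 only — synapomorphy for {Taxon 6, Taxon 7}.
Most parsimonious ingroup topology: (((Taxon 8,Taxon 9),(Taxon 7,Taxon 6)),Taxon 5).
Taxon 8 and Taxon 9 form a cherry on this tree, so they are sister taxa.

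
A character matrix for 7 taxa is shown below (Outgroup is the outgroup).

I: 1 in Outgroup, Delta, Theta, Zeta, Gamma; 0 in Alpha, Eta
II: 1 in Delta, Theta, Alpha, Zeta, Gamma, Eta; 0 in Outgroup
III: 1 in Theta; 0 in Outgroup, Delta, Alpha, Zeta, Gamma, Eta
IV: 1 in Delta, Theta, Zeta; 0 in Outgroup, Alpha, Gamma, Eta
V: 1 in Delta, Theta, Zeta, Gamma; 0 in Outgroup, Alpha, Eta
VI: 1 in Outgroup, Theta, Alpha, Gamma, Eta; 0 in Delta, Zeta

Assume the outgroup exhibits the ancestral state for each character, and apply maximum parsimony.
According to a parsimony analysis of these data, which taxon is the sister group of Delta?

Character polarity is set by the outgroup: the derived state is whichever differs from the outgroup's state, so for I, VI the derived state is '0', and for the remaining characters it is '1'.
Only Alpha and Eta show the derived state '0' for I, supporting them as a clade.
All ingroup taxa share the derived state '1' for II; it defines the ingroup but does not resolve relationships within it.
III: derived state '1' in Theta only — an autapomorphy, so it tells us nothing about relationships among taxa.
IV: derived state '1' in Delta, Theta, and Zeta only — synapomorphy for {Delta, Theta, Zeta}.
Only Delta, Gamma, Theta, and Zeta show the derived state '1' for V, supporting them as a clade.
VI (derived state '0') is shared by Delta and Zeta — a synapomorphy uniting that clade.
Most parsimonious ingroup topology: ((((Delta,Zeta),Theta),Gamma),(Alpha,Eta)).
Delta and Zeta form a cherry on this tree, so they are sister taxa.

Zeta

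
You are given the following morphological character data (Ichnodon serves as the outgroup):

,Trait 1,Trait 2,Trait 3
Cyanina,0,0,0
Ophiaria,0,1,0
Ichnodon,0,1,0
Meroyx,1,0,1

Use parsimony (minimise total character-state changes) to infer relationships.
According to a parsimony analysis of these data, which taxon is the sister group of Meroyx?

Character polarity is set by the outgroup: the derived state is whichever differs from the outgroup's state, so for Trait 2 the derived state is '0', and for the remaining characters it is '1'.
Trait 1 (derived state '1') is unique to Meroyx (autapomorphy; uninformative for grouping).
Trait 2: derived state '0' in Cyanina and Meroyx only — synapomorphy for {Cyanina, Meroyx}.
Trait 3 (derived state '1') is unique to Meroyx (autapomorphy; uninformative for grouping).
Most parsimonious ingroup topology: ((Meroyx,Cyanina),Ophiaria).
Meroyx and Cyanina form a cherry on this tree, so they are sister taxa.

Cyanina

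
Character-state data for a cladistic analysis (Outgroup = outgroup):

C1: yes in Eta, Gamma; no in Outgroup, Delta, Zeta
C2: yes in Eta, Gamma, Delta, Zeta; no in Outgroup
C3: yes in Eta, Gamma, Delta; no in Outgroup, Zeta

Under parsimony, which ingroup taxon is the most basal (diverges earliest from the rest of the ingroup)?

Zeta

The outgroup has state 'no' for every character, so 'yes' is the derived state throughout.
C1: derived state 'yes' in Eta and Gamma only — synapomorphy for {Eta, Gamma}.
C2 (derived state 'yes') is shared by all ingroup taxa — unites the whole ingroup.
C3 (derived state 'yes') is shared by Delta, Eta, and Gamma — a synapomorphy uniting that clade.
Most parsimonious ingroup topology: (((Eta,Gamma),Delta),Zeta).
Zeta is sister to the clade containing all other ingroup taxa, so it is the earliest-diverging (most basal) ingroup lineage.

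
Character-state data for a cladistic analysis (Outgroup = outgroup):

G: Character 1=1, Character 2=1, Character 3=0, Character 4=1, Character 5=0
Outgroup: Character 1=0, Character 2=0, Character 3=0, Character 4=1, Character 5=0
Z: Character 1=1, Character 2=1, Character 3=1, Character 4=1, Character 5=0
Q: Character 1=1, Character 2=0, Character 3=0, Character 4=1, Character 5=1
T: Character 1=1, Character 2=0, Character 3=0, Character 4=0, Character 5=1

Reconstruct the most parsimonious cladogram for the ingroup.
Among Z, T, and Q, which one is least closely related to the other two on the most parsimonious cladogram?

Character polarity is set by the outgroup: the derived state is whichever differs from the outgroup's state, so for Character 4 the derived state is '0', and for the remaining characters it is '1'.
Character 1 (derived state '1') is shared by all ingroup taxa — unites the whole ingroup.
Character 2 (derived state '1') is shared by G and Z — a synapomorphy uniting that clade.
Character 3: derived state '1' in Z only — an autapomorphy, so it tells us nothing about relationships among taxa.
Character 4 (derived state '0') is unique to T (autapomorphy; uninformative for grouping).
Character 5 (derived state '1') is shared by Q and T — a synapomorphy uniting that clade.
Most parsimonious ingroup topology: ((G,Z),(Q,T)).
T and Q share a more recent common ancestor with each other than either does with Z, so Z is the least closely related of the three.

Z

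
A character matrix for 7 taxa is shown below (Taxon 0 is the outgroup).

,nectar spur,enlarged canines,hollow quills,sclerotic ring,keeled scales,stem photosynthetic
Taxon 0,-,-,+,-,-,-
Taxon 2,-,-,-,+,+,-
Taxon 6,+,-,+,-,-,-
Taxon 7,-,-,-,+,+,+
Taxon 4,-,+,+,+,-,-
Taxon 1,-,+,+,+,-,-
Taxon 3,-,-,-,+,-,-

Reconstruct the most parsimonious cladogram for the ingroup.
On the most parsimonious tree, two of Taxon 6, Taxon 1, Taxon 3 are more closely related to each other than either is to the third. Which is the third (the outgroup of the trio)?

Character polarity is set by the outgroup: the derived state is whichever differs from the outgroup's state, so for hollow quills the derived state is '-', and for the remaining characters it is '+'.
nectar spur: derived state '+' in Taxon 6 only — an autapomorphy, so it tells us nothing about relationships among taxa.
enlarged canines (derived state '+') is shared by Taxon 1 and Taxon 4 — a synapomorphy uniting that clade.
hollow quills (derived state '-') is shared by Taxon 2, Taxon 3, and Taxon 7 — a synapomorphy uniting that clade.
Only Taxon 1, Taxon 2, Taxon 3, Taxon 4, and Taxon 7 show the derived state '+' for sclerotic ring, supporting them as a clade.
Only Taxon 2 and Taxon 7 show the derived state '+' for keeled scales, supporting them as a clade.
stem photosynthetic (derived state '+') is unique to Taxon 7 (autapomorphy; uninformative for grouping).
Most parsimonious ingroup topology: ((((Taxon 2,Taxon 7),Taxon 3),(Taxon 4,Taxon 1)),Taxon 6).
Taxon 3 and Taxon 1 share a more recent common ancestor with each other than either does with Taxon 6, so Taxon 6 is the least closely related of the three.

Taxon 6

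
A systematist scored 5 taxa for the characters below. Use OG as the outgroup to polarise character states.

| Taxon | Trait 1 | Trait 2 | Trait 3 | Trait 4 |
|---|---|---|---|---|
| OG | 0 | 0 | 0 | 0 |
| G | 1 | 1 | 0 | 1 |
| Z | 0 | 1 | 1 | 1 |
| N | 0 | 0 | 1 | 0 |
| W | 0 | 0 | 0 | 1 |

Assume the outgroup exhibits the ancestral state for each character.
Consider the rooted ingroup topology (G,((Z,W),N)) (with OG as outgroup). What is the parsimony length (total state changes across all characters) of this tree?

Map each character onto (G,((Z,W),N)) (rooted by OG) and count the minimum state changes it requires (Fitch parsimony):
Trait 1: 1; Trait 2: 2; Trait 3: 2; Trait 4: 2.
Total tree length = 7.

7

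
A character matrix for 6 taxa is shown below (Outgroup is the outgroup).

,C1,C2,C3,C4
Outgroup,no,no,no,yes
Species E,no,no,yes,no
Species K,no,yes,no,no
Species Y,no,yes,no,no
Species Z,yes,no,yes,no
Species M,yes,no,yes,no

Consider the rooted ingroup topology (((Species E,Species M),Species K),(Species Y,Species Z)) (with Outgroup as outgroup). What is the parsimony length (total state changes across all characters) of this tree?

7

Map each character onto (((Species E,Species M),Species K),(Species Y,Species Z)) (rooted by Outgroup) and count the minimum state changes it requires (Fitch parsimony):
C1: 2; C2: 2; C3: 2; C4: 1.
Total tree length = 7.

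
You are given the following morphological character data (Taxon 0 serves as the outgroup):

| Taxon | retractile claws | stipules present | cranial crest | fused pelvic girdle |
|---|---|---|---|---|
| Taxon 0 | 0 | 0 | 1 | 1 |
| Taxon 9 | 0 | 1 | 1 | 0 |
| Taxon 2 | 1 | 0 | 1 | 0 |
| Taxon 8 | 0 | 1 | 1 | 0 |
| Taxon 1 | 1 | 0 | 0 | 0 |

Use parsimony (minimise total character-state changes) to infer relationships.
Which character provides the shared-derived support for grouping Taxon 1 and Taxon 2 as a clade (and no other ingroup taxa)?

retractile claws

Character polarity is set by the outgroup: the derived state is whichever differs from the outgroup's state, so for cranial crest, fused pelvic girdle the derived state is '0', and for the remaining characters it is '1'.
retractile claws: derived state '1' in Taxon 1 and Taxon 2 only — synapomorphy for {Taxon 1, Taxon 2}.
Only Taxon 8 and Taxon 9 show the derived state '1' for stipules present, supporting them as a clade.
cranial crest (derived state '0') is unique to Taxon 1 (autapomorphy; uninformative for grouping).
fused pelvic girdle (derived state '0') is shared by all ingroup taxa — unites the whole ingroup.
Most parsimonious ingroup topology: ((Taxon 9,Taxon 8),(Taxon 2,Taxon 1)).
The clade {Taxon 1, Taxon 2} is supported by retractile claws: its derived state '1' occurs in exactly those taxa and in no other taxon (including the outgroup).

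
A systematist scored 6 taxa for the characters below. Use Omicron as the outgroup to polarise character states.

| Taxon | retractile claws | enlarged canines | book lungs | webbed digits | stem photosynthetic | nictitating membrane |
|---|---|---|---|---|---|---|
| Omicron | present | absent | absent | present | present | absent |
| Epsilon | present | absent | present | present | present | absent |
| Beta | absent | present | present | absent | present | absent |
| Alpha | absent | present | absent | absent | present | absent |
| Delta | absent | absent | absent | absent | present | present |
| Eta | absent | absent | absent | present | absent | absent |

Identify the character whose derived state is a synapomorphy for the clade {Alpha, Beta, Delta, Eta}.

retractile claws

Character polarity is set by the outgroup: the derived state is whichever differs from the outgroup's state, so for retractile claws, webbed digits, stem photosynthetic the derived state is 'absent', and for the remaining characters it is 'present'.
retractile claws (derived state 'absent') is shared by Alpha, Beta, Delta, and Eta — a synapomorphy uniting that clade.
enlarged canines (derived state 'present') is shared by Alpha and Beta — a synapomorphy uniting that clade.
book lungs (state 'present') occurs in Beta and Epsilon but conflicts with the nesting implied by the other characters — most parsimoniously interpreted as homoplasy.
Only Alpha, Beta, and Delta show the derived state 'absent' for webbed digits, supporting them as a clade.
stem photosynthetic: derived state 'absent' in Eta only — an autapomorphy, so it tells us nothing about relationships among taxa.
nictitating membrane: derived state 'present' in Delta only — an autapomorphy, so it tells us nothing about relationships among taxa.
Most parsimonious ingroup topology: (Epsilon,(((Beta,Alpha),Delta),Eta)).
The clade {Alpha, Beta, Delta, Eta} is supported by retractile claws: its derived state 'absent' occurs in exactly those taxa and in no other taxon (including the outgroup).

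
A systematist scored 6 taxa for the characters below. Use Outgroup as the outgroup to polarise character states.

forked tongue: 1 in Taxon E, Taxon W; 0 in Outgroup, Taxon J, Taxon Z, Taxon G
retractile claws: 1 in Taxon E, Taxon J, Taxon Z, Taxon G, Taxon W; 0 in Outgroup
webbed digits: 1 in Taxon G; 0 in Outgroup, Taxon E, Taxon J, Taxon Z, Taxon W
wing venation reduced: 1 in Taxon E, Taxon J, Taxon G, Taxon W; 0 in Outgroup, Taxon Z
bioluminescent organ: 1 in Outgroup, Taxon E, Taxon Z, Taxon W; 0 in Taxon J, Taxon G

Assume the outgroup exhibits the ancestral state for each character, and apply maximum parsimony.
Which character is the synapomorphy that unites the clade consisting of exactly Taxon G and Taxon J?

bioluminescent organ

Character polarity is set by the outgroup: the derived state is whichever differs from the outgroup's state, so for bioluminescent organ the derived state is '0', and for the remaining characters it is '1'.
forked tongue: derived state '1' in Taxon E and Taxon W only — synapomorphy for {Taxon E, Taxon W}.
retractile claws (derived state '1') is shared by all ingroup taxa — unites the whole ingroup.
webbed digits: derived state '1' in Taxon G only — an autapomorphy, so it tells us nothing about relationships among taxa.
wing venation reduced: derived state '1' in Taxon E, Taxon G, Taxon J, and Taxon W only — synapomorphy for {Taxon E, Taxon G, Taxon J, Taxon W}.
bioluminescent organ (derived state '0') is shared by Taxon G and Taxon J — a synapomorphy uniting that clade.
Most parsimonious ingroup topology: (((Taxon E,Taxon W),(Taxon J,Taxon G)),Taxon Z).
The clade {Taxon G, Taxon J} is supported by bioluminescent organ: its derived state '0' occurs in exactly those taxa and in no other taxon (including the outgroup).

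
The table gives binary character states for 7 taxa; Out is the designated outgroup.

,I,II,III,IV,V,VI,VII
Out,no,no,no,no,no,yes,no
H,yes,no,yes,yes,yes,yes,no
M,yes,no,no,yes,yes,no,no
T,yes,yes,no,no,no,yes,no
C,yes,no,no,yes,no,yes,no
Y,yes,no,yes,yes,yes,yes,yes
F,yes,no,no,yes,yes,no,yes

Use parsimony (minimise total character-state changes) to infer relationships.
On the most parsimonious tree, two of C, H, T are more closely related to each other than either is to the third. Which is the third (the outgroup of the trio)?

Character polarity is set by the outgroup: the derived state is whichever differs from the outgroup's state, so for VI the derived state is 'no', and for the remaining characters it is 'yes'.
All ingroup taxa share the derived state 'yes' for I; it defines the ingroup but does not resolve relationships within it.
II (derived state 'yes') is unique to T (autapomorphy; uninformative for grouping).
III (derived state 'yes') is shared by H and Y — a synapomorphy uniting that clade.
Only C, F, H, M, and Y show the derived state 'yes' for IV, supporting them as a clade.
V: derived state 'yes' in F, H, M, and Y only — synapomorphy for {F, H, M, Y}.
VI: derived state 'no' in F and M only — synapomorphy for {F, M}.
VII (state 'yes') occurs in F and Y but conflicts with the nesting implied by the other characters — most parsimoniously interpreted as homoplasy.
Most parsimonious ingroup topology: ((((H,Y),(M,F)),C),T).
C and H share a more recent common ancestor with each other than either does with T, so T is the least closely related of the three.

T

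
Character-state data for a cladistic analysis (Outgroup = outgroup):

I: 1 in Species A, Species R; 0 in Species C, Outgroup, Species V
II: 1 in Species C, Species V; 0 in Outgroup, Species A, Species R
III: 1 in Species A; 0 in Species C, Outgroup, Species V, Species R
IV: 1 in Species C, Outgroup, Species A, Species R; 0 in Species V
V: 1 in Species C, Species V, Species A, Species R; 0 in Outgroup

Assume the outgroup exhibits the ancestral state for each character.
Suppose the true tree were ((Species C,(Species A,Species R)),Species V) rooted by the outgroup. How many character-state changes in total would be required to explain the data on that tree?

Map each character onto ((Species C,(Species A,Species R)),Species V) (rooted by Outgroup) and count the minimum state changes it requires (Fitch parsimony):
I: 1; II: 2; III: 1; IV: 1; V: 1.
Total tree length = 6.

6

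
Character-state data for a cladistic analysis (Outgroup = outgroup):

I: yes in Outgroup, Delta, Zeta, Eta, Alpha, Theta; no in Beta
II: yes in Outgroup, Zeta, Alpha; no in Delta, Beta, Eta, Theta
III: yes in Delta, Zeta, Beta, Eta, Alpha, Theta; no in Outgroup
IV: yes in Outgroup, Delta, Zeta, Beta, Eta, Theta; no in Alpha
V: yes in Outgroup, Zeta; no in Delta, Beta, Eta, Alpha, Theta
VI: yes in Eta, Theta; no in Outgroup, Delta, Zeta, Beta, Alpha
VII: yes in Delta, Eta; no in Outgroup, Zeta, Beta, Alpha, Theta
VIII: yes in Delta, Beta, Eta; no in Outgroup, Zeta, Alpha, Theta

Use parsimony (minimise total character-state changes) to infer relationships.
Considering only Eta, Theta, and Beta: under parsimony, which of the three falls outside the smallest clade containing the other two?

Character polarity is set by the outgroup: the derived state is whichever differs from the outgroup's state, so for I, II, IV, V the derived state is 'no', and for the remaining characters it is 'yes'.
I (derived state 'no') is unique to Beta (autapomorphy; uninformative for grouping).
II (derived state 'no') is shared by Beta, Delta, Eta, and Theta — a synapomorphy uniting that clade.
All ingroup taxa share the derived state 'yes' for III; it defines the ingroup but does not resolve relationships within it.
IV: derived state 'no' in Alpha only — an autapomorphy, so it tells us nothing about relationships among taxa.
V (derived state 'no') is shared by Alpha, Beta, Delta, Eta, and Theta — a synapomorphy uniting that clade.
VI (state 'yes') occurs in Eta and Theta but conflicts with the nesting implied by the other characters — most parsimoniously interpreted as homoplasy.
VII: derived state 'yes' in Delta and Eta only — synapomorphy for {Delta, Eta}.
Only Beta, Delta, and Eta show the derived state 'yes' for VIII, supporting them as a clade.
Most parsimonious ingroup topology: (((((Delta,Eta),Beta),Theta),Alpha),Zeta).
Eta and Beta share a more recent common ancestor with each other than either does with Theta, so Theta is the least closely related of the three.

Theta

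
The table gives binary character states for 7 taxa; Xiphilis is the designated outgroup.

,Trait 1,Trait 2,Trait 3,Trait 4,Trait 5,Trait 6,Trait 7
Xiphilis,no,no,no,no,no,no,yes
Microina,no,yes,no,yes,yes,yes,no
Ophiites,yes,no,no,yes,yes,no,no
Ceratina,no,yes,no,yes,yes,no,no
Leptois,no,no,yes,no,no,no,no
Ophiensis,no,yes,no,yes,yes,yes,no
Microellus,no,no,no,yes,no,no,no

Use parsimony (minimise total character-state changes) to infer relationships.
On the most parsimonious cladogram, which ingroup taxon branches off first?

Character polarity is set by the outgroup: the derived state is whichever differs from the outgroup's state, so for Trait 7 the derived state is 'no', and for the remaining characters it is 'yes'.
Trait 1: derived state 'yes' in Ophiites only — an autapomorphy, so it tells us nothing about relationships among taxa.
Only Ceratina, Microina, and Ophiensis show the derived state 'yes' for Trait 2, supporting them as a clade.
Trait 3: derived state 'yes' in Leptois only — an autapomorphy, so it tells us nothing about relationships among taxa.
Trait 4 (derived state 'yes') is shared by Ceratina, Microellus, Microina, Ophiensis, and Ophiites — a synapomorphy uniting that clade.
Trait 5: derived state 'yes' in Ceratina, Microina, Ophiensis, and Ophiites only — synapomorphy for {Ceratina, Microina, Ophiensis, Ophiites}.
Trait 6: derived state 'yes' in Microina and Ophiensis only — synapomorphy for {Microina, Ophiensis}.
All ingroup taxa share the derived state 'no' for Trait 7; it defines the ingroup but does not resolve relationships within it.
Most parsimonious ingroup topology: (((((Microina,Ophiensis),Ceratina),Ophiites),Microellus),Leptois).
Leptois is sister to the clade containing all other ingroup taxa, so it is the earliest-diverging (most basal) ingroup lineage.

Leptois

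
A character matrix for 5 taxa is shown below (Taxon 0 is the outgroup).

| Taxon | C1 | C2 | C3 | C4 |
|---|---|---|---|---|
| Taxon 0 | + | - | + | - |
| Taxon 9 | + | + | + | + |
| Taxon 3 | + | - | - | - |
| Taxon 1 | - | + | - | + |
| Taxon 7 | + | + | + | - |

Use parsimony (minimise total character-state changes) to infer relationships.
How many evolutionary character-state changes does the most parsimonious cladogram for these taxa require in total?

Character polarity is set by the outgroup: the derived state is whichever differs from the outgroup's state, so for C1, C3 the derived state is '-', and for the remaining characters it is '+'.
C1 (derived state '-') is unique to Taxon 1 (autapomorphy; uninformative for grouping).
C2: derived state '+' in Taxon 1, Taxon 7, and Taxon 9 only — synapomorphy for {Taxon 1, Taxon 7, Taxon 9}.
C3 (state '-') occurs in Taxon 1 and Taxon 3 but conflicts with the nesting implied by the other characters — most parsimoniously interpreted as homoplasy.
Only Taxon 1 and Taxon 9 show the derived state '+' for C4, supporting them as a clade.
Most parsimonious ingroup topology: (Taxon 3,(Taxon 7,(Taxon 1,Taxon 9))).
Changes per character on this tree: C1: 1; C2: 1; C3: 2; C4: 1.
Total = 5.

5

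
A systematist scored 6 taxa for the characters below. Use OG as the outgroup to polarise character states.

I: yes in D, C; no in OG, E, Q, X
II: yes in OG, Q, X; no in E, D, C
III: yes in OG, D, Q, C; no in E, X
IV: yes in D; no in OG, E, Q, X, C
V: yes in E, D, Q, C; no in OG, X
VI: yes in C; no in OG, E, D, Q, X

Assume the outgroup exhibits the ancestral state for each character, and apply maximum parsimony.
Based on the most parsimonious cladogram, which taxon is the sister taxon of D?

Character polarity is set by the outgroup: the derived state is whichever differs from the outgroup's state, so for II, III the derived state is 'no', and for the remaining characters it is 'yes'.
Only C and D show the derived state 'yes' for I, supporting them as a clade.
Only C, D, and E show the derived state 'no' for II, supporting them as a clade.
III (state 'no') occurs in E and X but conflicts with the nesting implied by the other characters — most parsimoniously interpreted as homoplasy.
IV: derived state 'yes' in D only — an autapomorphy, so it tells us nothing about relationships among taxa.
Only C, D, E, and Q show the derived state 'yes' for V, supporting them as a clade.
VI (derived state 'yes') is unique to C (autapomorphy; uninformative for grouping).
Most parsimonious ingroup topology: (((E,(D,C)),Q),X).
D and C form a cherry on this tree, so they are sister taxa.

C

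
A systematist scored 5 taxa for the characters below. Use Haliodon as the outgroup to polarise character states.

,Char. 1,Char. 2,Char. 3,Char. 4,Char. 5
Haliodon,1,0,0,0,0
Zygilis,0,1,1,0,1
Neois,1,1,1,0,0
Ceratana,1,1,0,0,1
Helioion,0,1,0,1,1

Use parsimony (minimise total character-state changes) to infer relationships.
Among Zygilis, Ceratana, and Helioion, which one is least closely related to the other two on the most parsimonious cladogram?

Ceratana

Character polarity is set by the outgroup: the derived state is whichever differs from the outgroup's state, so for Char. 1 the derived state is '0', and for the remaining characters it is '1'.
Char. 1: derived state '0' in Helioion and Zygilis only — synapomorphy for {Helioion, Zygilis}.
All ingroup taxa share the derived state '1' for Char. 2; it defines the ingroup but does not resolve relationships within it.
Char. 3 groups Neois and Zygilis, which is incompatible with the clades supported by the remaining characters; treating it as convergent (homoplasy) costs fewer steps than any alternative tree.
Char. 4 (derived state '1') is unique to Helioion (autapomorphy; uninformative for grouping).
Char. 5: derived state '1' in Ceratana, Helioion, and Zygilis only — synapomorphy for {Ceratana, Helioion, Zygilis}.
Most parsimonious ingroup topology: (((Zygilis,Helioion),Ceratana),Neois).
Helioion and Zygilis share a more recent common ancestor with each other than either does with Ceratana, so Ceratana is the least closely related of the three.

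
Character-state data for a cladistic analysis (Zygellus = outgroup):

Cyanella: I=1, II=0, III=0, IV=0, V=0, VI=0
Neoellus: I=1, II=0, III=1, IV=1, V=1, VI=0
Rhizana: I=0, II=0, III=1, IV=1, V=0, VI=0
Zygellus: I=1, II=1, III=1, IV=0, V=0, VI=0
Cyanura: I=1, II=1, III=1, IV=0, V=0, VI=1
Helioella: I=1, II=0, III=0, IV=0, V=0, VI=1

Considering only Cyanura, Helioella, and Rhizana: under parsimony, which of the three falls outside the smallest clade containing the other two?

Character polarity is set by the outgroup: the derived state is whichever differs from the outgroup's state, so for I, II, III the derived state is '0', and for the remaining characters it is '1'.
I: derived state '0' in Rhizana only — an autapomorphy, so it tells us nothing about relationships among taxa.
Only Cyanella, Helioella, Neoellus, and Rhizana show the derived state '0' for II, supporting them as a clade.
III (derived state '0') is shared by Cyanella and Helioella — a synapomorphy uniting that clade.
IV (derived state '1') is shared by Neoellus and Rhizana — a synapomorphy uniting that clade.
V (derived state '1') is unique to Neoellus (autapomorphy; uninformative for grouping).
VI groups Cyanura and Helioella, which is incompatible with the clades supported by the remaining characters; treating it as convergent (homoplasy) costs fewer steps than any alternative tree.
Most parsimonious ingroup topology: (((Rhizana,Neoellus),(Cyanella,Helioella)),Cyanura).
Rhizana and Helioella share a more recent common ancestor with each other than either does with Cyanura, so Cyanura is the least closely related of the three.

Cyanura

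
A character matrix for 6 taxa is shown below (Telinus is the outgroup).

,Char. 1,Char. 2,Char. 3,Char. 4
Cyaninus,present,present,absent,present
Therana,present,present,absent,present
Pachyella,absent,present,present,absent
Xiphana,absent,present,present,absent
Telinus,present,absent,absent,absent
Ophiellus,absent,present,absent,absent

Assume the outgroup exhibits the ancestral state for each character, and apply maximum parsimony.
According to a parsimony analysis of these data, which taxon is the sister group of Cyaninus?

Therana

Character polarity is set by the outgroup: the derived state is whichever differs from the outgroup's state, so for Char. 1 the derived state is 'absent', and for the remaining characters it is 'present'.
Char. 1: derived state 'absent' in Ophiellus, Pachyella, and Xiphana only — synapomorphy for {Ophiellus, Pachyella, Xiphana}.
All ingroup taxa share the derived state 'present' for Char. 2; it defines the ingroup but does not resolve relationships within it.
Char. 3 (derived state 'present') is shared by Pachyella and Xiphana — a synapomorphy uniting that clade.
Char. 4: derived state 'present' in Cyaninus and Therana only — synapomorphy for {Cyaninus, Therana}.
Most parsimonious ingroup topology: (((Pachyella,Xiphana),Ophiellus),(Cyaninus,Therana)).
Cyaninus and Therana form a cherry on this tree, so they are sister taxa.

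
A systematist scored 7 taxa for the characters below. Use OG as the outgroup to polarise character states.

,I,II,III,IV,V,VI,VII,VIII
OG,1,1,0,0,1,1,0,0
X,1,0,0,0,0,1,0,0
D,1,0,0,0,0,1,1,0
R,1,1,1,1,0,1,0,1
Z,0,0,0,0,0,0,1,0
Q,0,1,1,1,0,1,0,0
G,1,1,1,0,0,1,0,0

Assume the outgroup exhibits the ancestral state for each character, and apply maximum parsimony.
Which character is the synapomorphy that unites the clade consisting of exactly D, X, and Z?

II

Character polarity is set by the outgroup: the derived state is whichever differs from the outgroup's state, so for I, II, V, VI the derived state is '0', and for the remaining characters it is '1'.
I (state '0') occurs in Q and Z but conflicts with the nesting implied by the other characters — most parsimoniously interpreted as homoplasy.
Only D, X, and Z show the derived state '0' for II, supporting them as a clade.
Only G, Q, and R show the derived state '1' for III, supporting them as a clade.
Only Q and R show the derived state '1' for IV, supporting them as a clade.
V (derived state '0') is shared by all ingroup taxa — unites the whole ingroup.
VI: derived state '0' in Z only — an autapomorphy, so it tells us nothing about relationships among taxa.
VII (derived state '1') is shared by D and Z — a synapomorphy uniting that clade.
VIII (derived state '1') is unique to R (autapomorphy; uninformative for grouping).
Most parsimonious ingroup topology: ((X,(D,Z)),((R,Q),G)).
The clade {D, X, Z} is supported by II: its derived state '0' occurs in exactly those taxa and in no other taxon (including the outgroup).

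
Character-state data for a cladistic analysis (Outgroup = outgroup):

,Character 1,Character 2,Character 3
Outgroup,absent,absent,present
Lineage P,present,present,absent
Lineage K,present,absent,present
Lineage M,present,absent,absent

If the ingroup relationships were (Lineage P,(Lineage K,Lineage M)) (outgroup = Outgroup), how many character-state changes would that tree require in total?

Map each character onto (Lineage P,(Lineage K,Lineage M)) (rooted by Outgroup) and count the minimum state changes it requires (Fitch parsimony):
Character 1: 1; Character 2: 1; Character 3: 2.
Total tree length = 4.

4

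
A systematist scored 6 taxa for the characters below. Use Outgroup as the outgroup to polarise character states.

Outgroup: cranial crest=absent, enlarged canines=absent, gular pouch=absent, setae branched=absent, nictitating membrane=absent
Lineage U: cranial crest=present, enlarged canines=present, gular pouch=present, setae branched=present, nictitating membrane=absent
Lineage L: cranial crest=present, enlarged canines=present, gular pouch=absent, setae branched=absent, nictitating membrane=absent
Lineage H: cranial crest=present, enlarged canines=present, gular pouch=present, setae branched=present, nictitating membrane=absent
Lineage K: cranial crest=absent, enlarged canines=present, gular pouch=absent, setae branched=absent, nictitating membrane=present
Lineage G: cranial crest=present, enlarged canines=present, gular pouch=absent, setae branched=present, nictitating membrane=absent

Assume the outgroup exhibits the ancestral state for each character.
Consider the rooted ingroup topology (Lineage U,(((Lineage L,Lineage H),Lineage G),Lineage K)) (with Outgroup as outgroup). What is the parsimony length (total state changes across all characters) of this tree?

Map each character onto (Lineage U,(((Lineage L,Lineage H),Lineage G),Lineage K)) (rooted by Outgroup) and count the minimum state changes it requires (Fitch parsimony):
cranial crest: 2; enlarged canines: 1; gular pouch: 2; setae branched: 3; nictitating membrane: 1.
Total tree length = 9.

9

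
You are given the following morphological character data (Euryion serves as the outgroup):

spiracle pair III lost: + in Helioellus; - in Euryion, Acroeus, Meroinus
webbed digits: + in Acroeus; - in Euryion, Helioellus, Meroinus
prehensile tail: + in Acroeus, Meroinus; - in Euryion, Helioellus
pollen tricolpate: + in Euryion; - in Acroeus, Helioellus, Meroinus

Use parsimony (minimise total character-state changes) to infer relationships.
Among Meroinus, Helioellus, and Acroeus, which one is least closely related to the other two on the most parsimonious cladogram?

Helioellus

Character polarity is set by the outgroup: the derived state is whichever differs from the outgroup's state, so for pollen tricolpate the derived state is '-', and for the remaining characters it is '+'.
spiracle pair III lost: derived state '+' in Helioellus only — an autapomorphy, so it tells us nothing about relationships among taxa.
webbed digits (derived state '+') is unique to Acroeus (autapomorphy; uninformative for grouping).
prehensile tail (derived state '+') is shared by Acroeus and Meroinus — a synapomorphy uniting that clade.
All ingroup taxa share the derived state '-' for pollen tricolpate; it defines the ingroup but does not resolve relationships within it.
Most parsimonious ingroup topology: ((Acroeus,Meroinus),Helioellus).
Acroeus and Meroinus share a more recent common ancestor with each other than either does with Helioellus, so Helioellus is the least closely related of the three.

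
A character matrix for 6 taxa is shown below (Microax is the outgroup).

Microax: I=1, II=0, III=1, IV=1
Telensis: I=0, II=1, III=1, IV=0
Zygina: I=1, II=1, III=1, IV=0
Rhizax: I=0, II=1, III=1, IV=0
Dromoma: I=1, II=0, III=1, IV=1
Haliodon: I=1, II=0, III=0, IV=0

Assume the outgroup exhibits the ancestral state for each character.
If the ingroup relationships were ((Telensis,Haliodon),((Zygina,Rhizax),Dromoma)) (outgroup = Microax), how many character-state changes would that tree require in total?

7

Map each character onto ((Telensis,Haliodon),((Zygina,Rhizax),Dromoma)) (rooted by Microax) and count the minimum state changes it requires (Fitch parsimony):
I: 2; II: 2; III: 1; IV: 2.
Total tree length = 7.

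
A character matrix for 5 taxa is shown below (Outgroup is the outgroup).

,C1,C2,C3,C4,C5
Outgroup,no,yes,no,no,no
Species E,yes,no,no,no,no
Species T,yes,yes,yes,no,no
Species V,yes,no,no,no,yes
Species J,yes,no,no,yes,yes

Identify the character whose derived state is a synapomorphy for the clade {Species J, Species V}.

C5

Character polarity is set by the outgroup: the derived state is whichever differs from the outgroup's state, so for C2 the derived state is 'no', and for the remaining characters it is 'yes'.
All ingroup taxa share the derived state 'yes' for C1; it defines the ingroup but does not resolve relationships within it.
C2: derived state 'no' in Species E, Species J, and Species V only — synapomorphy for {Species E, Species J, Species V}.
C3: derived state 'yes' in Species T only — an autapomorphy, so it tells us nothing about relationships among taxa.
C4: derived state 'yes' in Species J only — an autapomorphy, so it tells us nothing about relationships among taxa.
Only Species J and Species V show the derived state 'yes' for C5, supporting them as a clade.
Most parsimonious ingroup topology: (Species T,((Species J,Species V),Species E)).
The clade {Species J, Species V} is supported by C5: its derived state 'yes' occurs in exactly those taxa and in no other taxon (including the outgroup).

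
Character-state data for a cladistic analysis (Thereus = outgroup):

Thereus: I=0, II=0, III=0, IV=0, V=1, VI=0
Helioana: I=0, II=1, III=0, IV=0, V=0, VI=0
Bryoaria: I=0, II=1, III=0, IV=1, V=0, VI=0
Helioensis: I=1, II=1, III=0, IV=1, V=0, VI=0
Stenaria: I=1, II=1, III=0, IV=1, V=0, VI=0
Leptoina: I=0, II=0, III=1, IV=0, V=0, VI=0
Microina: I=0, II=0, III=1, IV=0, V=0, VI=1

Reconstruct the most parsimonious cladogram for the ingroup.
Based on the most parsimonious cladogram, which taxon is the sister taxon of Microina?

Character polarity is set by the outgroup: the derived state is whichever differs from the outgroup's state, so for V the derived state is '0', and for the remaining characters it is '1'.
Only Helioensis and Stenaria show the derived state '1' for I, supporting them as a clade.
II (derived state '1') is shared by Bryoaria, Helioana, Helioensis, and Stenaria — a synapomorphy uniting that clade.
III (derived state '1') is shared by Leptoina and Microina — a synapomorphy uniting that clade.
Only Bryoaria, Helioensis, and Stenaria show the derived state '1' for IV, supporting them as a clade.
V (derived state '0') is shared by all ingroup taxa — unites the whole ingroup.
VI (derived state '1') is unique to Microina (autapomorphy; uninformative for grouping).
Most parsimonious ingroup topology: ((Helioana,(Bryoaria,(Helioensis,Stenaria))),(Leptoina,Microina)).
Microina and Leptoina form a cherry on this tree, so they are sister taxa.

Leptoina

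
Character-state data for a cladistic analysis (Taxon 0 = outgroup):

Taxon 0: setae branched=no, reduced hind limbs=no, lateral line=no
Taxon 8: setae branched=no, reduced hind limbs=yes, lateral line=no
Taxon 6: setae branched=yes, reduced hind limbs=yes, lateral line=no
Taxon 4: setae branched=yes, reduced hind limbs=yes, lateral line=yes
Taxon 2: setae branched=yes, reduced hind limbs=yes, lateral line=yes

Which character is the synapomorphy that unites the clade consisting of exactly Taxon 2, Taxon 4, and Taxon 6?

The outgroup has state 'no' for every character, so 'yes' is the derived state throughout.
Only Taxon 2, Taxon 4, and Taxon 6 show the derived state 'yes' for setae branched, supporting them as a clade.
reduced hind limbs (derived state 'yes') is shared by all ingroup taxa — unites the whole ingroup.
lateral line (derived state 'yes') is shared by Taxon 2 and Taxon 4 — a synapomorphy uniting that clade.
Most parsimonious ingroup topology: (Taxon 8,(Taxon 6,(Taxon 4,Taxon 2))).
The clade {Taxon 2, Taxon 4, Taxon 6} is supported by setae branched: its derived state 'yes' occurs in exactly those taxa and in no other taxon (including the outgroup).

setae branched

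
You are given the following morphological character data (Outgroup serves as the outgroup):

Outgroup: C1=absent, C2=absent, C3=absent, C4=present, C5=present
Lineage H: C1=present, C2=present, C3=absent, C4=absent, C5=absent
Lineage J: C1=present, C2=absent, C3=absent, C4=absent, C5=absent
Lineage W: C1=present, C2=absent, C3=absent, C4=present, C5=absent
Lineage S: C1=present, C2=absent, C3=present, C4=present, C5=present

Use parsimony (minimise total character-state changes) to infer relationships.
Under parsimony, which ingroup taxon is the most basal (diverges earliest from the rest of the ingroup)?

Character polarity is set by the outgroup: the derived state is whichever differs from the outgroup's state, so for C4, C5 the derived state is 'absent', and for the remaining characters it is 'present'.
All ingroup taxa share the derived state 'present' for C1; it defines the ingroup but does not resolve relationships within it.
C2 (derived state 'present') is unique to Lineage H (autapomorphy; uninformative for grouping).
C3: derived state 'present' in Lineage S only — an autapomorphy, so it tells us nothing about relationships among taxa.
Only Lineage H and Lineage J show the derived state 'absent' for C4, supporting them as a clade.
Only Lineage H, Lineage J, and Lineage W show the derived state 'absent' for C5, supporting them as a clade.
Most parsimonious ingroup topology: (((Lineage H,Lineage J),Lineage W),Lineage S).
Lineage S is sister to the clade containing all other ingroup taxa, so it is the earliest-diverging (most basal) ingroup lineage.

Lineage S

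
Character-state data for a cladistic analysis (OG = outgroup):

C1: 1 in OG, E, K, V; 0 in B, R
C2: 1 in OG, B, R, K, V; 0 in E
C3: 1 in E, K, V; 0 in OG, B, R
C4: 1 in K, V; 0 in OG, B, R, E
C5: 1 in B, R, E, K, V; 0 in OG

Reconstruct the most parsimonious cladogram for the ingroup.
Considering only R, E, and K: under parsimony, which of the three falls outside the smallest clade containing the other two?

R

Character polarity is set by the outgroup: the derived state is whichever differs from the outgroup's state, so for C1, C2 the derived state is '0', and for the remaining characters it is '1'.
Only B and R show the derived state '0' for C1, supporting them as a clade.
C2 (derived state '0') is unique to E (autapomorphy; uninformative for grouping).
C3 (derived state '1') is shared by E, K, and V — a synapomorphy uniting that clade.
Only K and V show the derived state '1' for C4, supporting them as a clade.
All ingroup taxa share the derived state '1' for C5; it defines the ingroup but does not resolve relationships within it.
Most parsimonious ingroup topology: ((B,R),(E,(K,V))).
E and K share a more recent common ancestor with each other than either does with R, so R is the least closely related of the three.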